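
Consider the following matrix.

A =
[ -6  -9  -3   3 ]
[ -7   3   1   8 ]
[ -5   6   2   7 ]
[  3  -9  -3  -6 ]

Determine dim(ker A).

2

Row reduce to echelon form.
R2 ← R2 − (7/6)·R1: [0, 27/2, 9/2, 9/2]
R3 ← R3 − (5/6)·R1: [0, 27/2, 9/2, 9/2]
R4 ← R4 + (1/2)·R1: [0, -27/2, -9/2, -9/2]
R3 ← R3 − R2: [0, 0, 0, 0]
R4 ← R4 + R2: [0, 0, 0, 0]
2 nonzero rows, so rank(A) = 2.
A has 4 columns; by rank–nullity, nullity = 4 − 2 = 2.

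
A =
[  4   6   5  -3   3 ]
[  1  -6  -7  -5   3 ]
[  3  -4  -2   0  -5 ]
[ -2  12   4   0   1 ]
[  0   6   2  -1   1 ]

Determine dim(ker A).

1

Row reduce to echelon form.
R2 ← R2 − (1/4)·R1: [0, -15/2, -33/4, -17/4, 9/4]
R3 ← R3 − (3/4)·R1: [0, -17/2, -23/4, 9/4, -29/4]
R4 ← R4 + (1/2)·R1: [0, 15, 13/2, -3/2, 5/2]
R3 ← R3 − (17/15)·R2: [0, 0, 18/5, 106/15, -49/5]
R4 ← R4 + (2)·R2: [0, 0, -10, -10, 7]
R5 ← R5 + (4/5)·R2: [0, 0, -23/5, -22/5, 14/5]
R4 ← R4 + (25/9)·R3: [0, 0, 0, 260/27, -182/9]
R5 ← R5 + (23/18)·R3: [0, 0, 0, 125/27, -175/18]
R5 ← R5 − (25/52)·R4: [0, 0, 0, 0, 0]
4 nonzero rows, so rank(A) = 4.
A has 5 columns; by rank–nullity, nullity = 5 − 4 = 1.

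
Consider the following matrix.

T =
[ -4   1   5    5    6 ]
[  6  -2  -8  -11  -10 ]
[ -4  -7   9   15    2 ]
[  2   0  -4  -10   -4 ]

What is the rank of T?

Row reduce to echelon form.
R2 ← R2 + (3/2)·R1: [0, -1/2, -1/2, -7/2, -1]
R3 ← R3 − R1: [0, -8, 4, 10, -4]
R4 ← R4 + (1/2)·R1: [0, 1/2, -3/2, -15/2, -1]
R3 ← R3 − (16)·R2: [0, 0, 12, 66, 12]
R4 ← R4 + R2: [0, 0, -2, -11, -2]
R4 ← R4 + (1/6)·R3: [0, 0, 0, 0, 0]
Echelon form has 3 nonzero rows, so rank(T) = 3.

3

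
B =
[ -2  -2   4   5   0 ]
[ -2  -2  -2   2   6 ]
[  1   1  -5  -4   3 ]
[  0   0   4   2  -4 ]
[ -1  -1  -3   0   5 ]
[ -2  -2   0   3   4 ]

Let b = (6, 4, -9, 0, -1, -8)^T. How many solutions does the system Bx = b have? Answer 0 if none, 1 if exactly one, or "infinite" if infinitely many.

0

Row reduce the augmented matrix [B | b].
R2 ← R2 − R1: [0, 0, -6, -3, 6, -2]
R3 ← R3 + (1/2)·R1: [0, 0, -3, -3/2, 3, -6]
R5 ← R5 − (1/2)·R1: [0, 0, -5, -5/2, 5, -4]
R6 ← R6 − R1: [0, 0, -4, -2, 4, -14]
R3 ← R3 − (1/2)·R2: [0, 0, 0, 0, 0, -5]
R4 ← R4 + (2/3)·R2: [0, 0, 0, 0, 0, -4/3]
R5 ← R5 − (5/6)·R2: [0, 0, 0, 0, 0, -7/3]
R6 ← R6 − (2/3)·R2: [0, 0, 0, 0, 0, -38/3]
R4 ← R4 − (4/15)·R3: [0, 0, 0, 0, 0, 0]
R5 ← R5 − (7/15)·R3: [0, 0, 0, 0, 0, 0]
R6 ← R6 − (38/15)·R3: [0, 0, 0, 0, 0, 0]
The echelon form has 3 nonzero rows; the last pivot sits in the augmented column, so rank(B) = 2 but rank([B|b]) = 3.
Since the ranks differ, the system is inconsistent.
It has no solutions.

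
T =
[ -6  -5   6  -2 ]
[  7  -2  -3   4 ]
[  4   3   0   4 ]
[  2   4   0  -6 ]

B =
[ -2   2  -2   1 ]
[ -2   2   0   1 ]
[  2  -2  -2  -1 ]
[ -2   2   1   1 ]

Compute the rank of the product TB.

First compute TB:
[[ 38, -38,  -2, -19],
 [-24,  24,  -4,  12],
 [-22,  22,  -4,  11],
 [  0,   0, -10,   0]]
Now row reduce the product.
R2 ← R2 + (12/19)·R1: [0, 0, -100/19, 0]
R3 ← R3 + (11/19)·R1: [0, 0, -98/19, 0]
R3 ← R3 − (49/50)·R2: [0, 0, 0, 0]
R4 ← R4 − (19/10)·R2: [0, 0, 0, 0]
2 nonzero rows, so rank(TB) = 2.

2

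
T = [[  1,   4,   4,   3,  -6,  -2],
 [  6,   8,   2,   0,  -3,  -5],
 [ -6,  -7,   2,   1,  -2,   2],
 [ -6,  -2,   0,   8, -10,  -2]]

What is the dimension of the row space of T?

4

Row reduce to echelon form.
R2 ← R2 − (6)·R1: [0, -16, -22, -18, 33, 7]
R3 ← R3 + (6)·R1: [0, 17, 26, 19, -38, -10]
R4 ← R4 + (6)·R1: [0, 22, 24, 26, -46, -14]
R3 ← R3 + (17/16)·R2: [0, 0, 21/8, -1/8, -47/16, -41/16]
R4 ← R4 + (11/8)·R2: [0, 0, -25/4, 5/4, -5/8, -35/8]
R4 ← R4 + (50/21)·R3: [0, 0, 0, 20/21, -160/21, -220/21]
Echelon form has 4 nonzero rows, so rank(T) = 4.
The row space has dimension equal to the rank: 4.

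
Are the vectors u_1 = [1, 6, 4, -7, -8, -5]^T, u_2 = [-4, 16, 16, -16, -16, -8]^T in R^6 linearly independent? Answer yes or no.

Form the matrix with these vectors as rows and row reduce.
R2 ← R2 + (4)·R1: [0, 40, 32, -44, -48, -28]
2 nonzero rows, so the 2 vectors span a space of dimension 2.
Since 2 = 2, the vectors are linearly independent.

yes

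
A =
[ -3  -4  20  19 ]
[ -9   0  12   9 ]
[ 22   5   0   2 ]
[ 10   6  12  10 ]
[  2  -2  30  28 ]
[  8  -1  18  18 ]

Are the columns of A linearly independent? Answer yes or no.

Row reduce A to echelon form.
R2 ← R2 − (3)·R1: [0, 12, -48, -48]
R3 ← R3 + (22/3)·R1: [0, -73/3, 440/3, 424/3]
R4 ← R4 + (10/3)·R1: [0, -22/3, 236/3, 220/3]
R5 ← R5 + (2/3)·R1: [0, -14/3, 130/3, 122/3]
R6 ← R6 + (8/3)·R1: [0, -35/3, 214/3, 206/3]
R3 ← R3 + (73/36)·R2: [0, 0, 148/3, 44]
R4 ← R4 + (11/18)·R2: [0, 0, 148/3, 44]
R5 ← R5 + (7/18)·R2: [0, 0, 74/3, 22]
R6 ← R6 + (35/36)·R2: [0, 0, 74/3, 22]
R4 ← R4 − R3: [0, 0, 0, 0]
R5 ← R5 − (1/2)·R3: [0, 0, 0, 0]
R6 ← R6 − (1/2)·R3: [0, 0, 0, 0]
3 pivots among 4 columns.
Only 3 < 4 pivot columns, so the columns are linearly dependent.

no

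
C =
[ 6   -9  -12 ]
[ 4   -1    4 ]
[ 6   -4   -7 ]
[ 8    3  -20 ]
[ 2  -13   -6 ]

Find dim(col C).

Row reduce to echelon form.
R2 ← R2 − (2/3)·R1: [0, 5, 12]
R3 ← R3 − R1: [0, 5, 5]
R4 ← R4 − (4/3)·R1: [0, 15, -4]
R5 ← R5 − (1/3)·R1: [0, -10, -2]
R3 ← R3 − R2: [0, 0, -7]
R4 ← R4 − (3)·R2: [0, 0, -40]
R5 ← R5 + (2)·R2: [0, 0, 22]
R4 ← R4 − (40/7)·R3: [0, 0, 0]
R5 ← R5 + (22/7)·R3: [0, 0, 0]
Echelon form has 3 nonzero rows, so rank(C) = 3.
The column space has dimension equal to the rank: 3.

3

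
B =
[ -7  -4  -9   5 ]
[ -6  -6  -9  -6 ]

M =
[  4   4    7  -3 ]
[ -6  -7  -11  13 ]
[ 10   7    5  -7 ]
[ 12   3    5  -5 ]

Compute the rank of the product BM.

First compute BM:
[[-34, -48, -25,   7],
 [-150, -63, -51,  33]]
Now row reduce the product.
R2 ← R2 − (75/17)·R1: [0, 2529/17, 1008/17, 36/17]
2 nonzero rows, so rank(BM) = 2.

2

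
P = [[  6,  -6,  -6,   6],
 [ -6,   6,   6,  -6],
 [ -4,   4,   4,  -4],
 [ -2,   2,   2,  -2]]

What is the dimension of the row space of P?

1

Row reduce to echelon form.
R2 ← R2 + R1: [0, 0, 0, 0]
R3 ← R3 + (2/3)·R1: [0, 0, 0, 0]
R4 ← R4 + (1/3)·R1: [0, 0, 0, 0]
Echelon form has 1 nonzero row, so rank(P) = 1.
The row space has dimension equal to the rank: 1.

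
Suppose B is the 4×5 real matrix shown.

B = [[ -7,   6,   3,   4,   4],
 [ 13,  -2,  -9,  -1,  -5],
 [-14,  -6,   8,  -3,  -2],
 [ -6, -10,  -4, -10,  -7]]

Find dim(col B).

4

Row reduce to echelon form.
R2 ← R2 + (13/7)·R1: [0, 64/7, -24/7, 45/7, 17/7]
R3 ← R3 − (2)·R1: [0, -18, 2, -11, -10]
R4 ← R4 − (6/7)·R1: [0, -106/7, -46/7, -94/7, -73/7]
R3 ← R3 + (63/32)·R2: [0, 0, -19/4, 53/32, -167/32]
R4 ← R4 + (53/32)·R2: [0, 0, -49/4, -89/32, -205/32]
R4 ← R4 − (49/19)·R3: [0, 0, 0, -134/19, 134/19]
Echelon form has 4 nonzero rows, so rank(B) = 4.
The column space has dimension equal to the rank: 4.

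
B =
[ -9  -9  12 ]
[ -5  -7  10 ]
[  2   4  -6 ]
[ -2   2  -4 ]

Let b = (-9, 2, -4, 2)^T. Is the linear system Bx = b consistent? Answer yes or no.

Row reduce the augmented matrix [B | b].
R2 ← R2 − (5/9)·R1: [0, -2, 10/3, 7]
R3 ← R3 + (2/9)·R1: [0, 2, -10/3, -6]
R4 ← R4 − (2/9)·R1: [0, 4, -20/3, 4]
R3 ← R3 + R2: [0, 0, 0, 1]
R4 ← R4 + (2)·R2: [0, 0, 0, 18]
R4 ← R4 − (18)·R3: [0, 0, 0, 0]
The echelon form has 3 nonzero rows; the last pivot sits in the augmented column, so rank(B) = 2 but rank([B|b]) = 3.
Since the ranks differ, the system is inconsistent.

no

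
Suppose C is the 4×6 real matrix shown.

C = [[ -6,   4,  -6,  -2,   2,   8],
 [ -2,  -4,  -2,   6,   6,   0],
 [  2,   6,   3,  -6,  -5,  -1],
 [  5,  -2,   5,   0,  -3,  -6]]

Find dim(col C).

Row reduce to echelon form.
R2 ← R2 − (1/3)·R1: [0, -16/3, 0, 20/3, 16/3, -8/3]
R3 ← R3 + (1/3)·R1: [0, 22/3, 1, -20/3, -13/3, 5/3]
R4 ← R4 + (5/6)·R1: [0, 4/3, 0, -5/3, -4/3, 2/3]
R3 ← R3 + (11/8)·R2: [0, 0, 1, 5/2, 3, -2]
R4 ← R4 + (1/4)·R2: [0, 0, 0, 0, 0, 0]
Echelon form has 3 nonzero rows, so rank(C) = 3.
The column space has dimension equal to the rank: 3.

3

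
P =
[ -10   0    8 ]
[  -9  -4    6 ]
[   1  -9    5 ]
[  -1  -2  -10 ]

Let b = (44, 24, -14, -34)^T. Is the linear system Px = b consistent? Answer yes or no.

Row reduce the augmented matrix [P | b].
R2 ← R2 − (9/10)·R1: [0, -4, -6/5, -78/5]
R3 ← R3 + (1/10)·R1: [0, -9, 29/5, -48/5]
R4 ← R4 − (1/10)·R1: [0, -2, -54/5, -192/5]
R3 ← R3 − (9/4)·R2: [0, 0, 17/2, 51/2]
R4 ← R4 − (1/2)·R2: [0, 0, -51/5, -153/5]
R4 ← R4 + (6/5)·R3: [0, 0, 0, 0]
The echelon form has 3 nonzero rows, and every pivot lies in the first 3 columns, so rank(P) = rank([P|b]) = 3.
The system is consistent.

yes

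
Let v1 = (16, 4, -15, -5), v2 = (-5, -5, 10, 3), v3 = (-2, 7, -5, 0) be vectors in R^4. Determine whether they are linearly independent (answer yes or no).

yes

Form the matrix with these vectors as rows and row reduce.
R2 ← R2 + (5/16)·R1: [0, -15/4, 85/16, 23/16]
R3 ← R3 + (1/8)·R1: [0, 15/2, -55/8, -5/8]
R3 ← R3 + (2)·R2: [0, 0, 15/4, 9/4]
3 nonzero rows, so the 3 vectors span a space of dimension 3.
Since 3 = 3, the vectors are linearly independent.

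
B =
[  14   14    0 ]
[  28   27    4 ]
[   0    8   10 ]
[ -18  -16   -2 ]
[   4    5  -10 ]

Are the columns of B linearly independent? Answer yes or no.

Row reduce B to echelon form.
R2 ← R2 − (2)·R1: [0, -1, 4]
R4 ← R4 + (9/7)·R1: [0, 2, -2]
R5 ← R5 − (2/7)·R1: [0, 1, -10]
R3 ← R3 + (8)·R2: [0, 0, 42]
R4 ← R4 + (2)·R2: [0, 0, 6]
R5 ← R5 + R2: [0, 0, -6]
R4 ← R4 − (1/7)·R3: [0, 0, 0]
R5 ← R5 + (1/7)·R3: [0, 0, 0]
3 pivots among 3 columns.
Every column is a pivot column, so the columns are linearly independent.

yes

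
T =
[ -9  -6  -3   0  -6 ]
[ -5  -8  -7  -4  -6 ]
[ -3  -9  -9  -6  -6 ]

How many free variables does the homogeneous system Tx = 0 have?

3

Row reduce to echelon form.
R2 ← R2 − (5/9)·R1: [0, -14/3, -16/3, -4, -8/3]
R3 ← R3 − (1/3)·R1: [0, -7, -8, -6, -4]
R3 ← R3 − (3/2)·R2: [0, 0, 0, 0, 0]
2 nonzero rows, so rank(T) = 2.
T has 5 columns; by rank–nullity, nullity = 5 − 2 = 3.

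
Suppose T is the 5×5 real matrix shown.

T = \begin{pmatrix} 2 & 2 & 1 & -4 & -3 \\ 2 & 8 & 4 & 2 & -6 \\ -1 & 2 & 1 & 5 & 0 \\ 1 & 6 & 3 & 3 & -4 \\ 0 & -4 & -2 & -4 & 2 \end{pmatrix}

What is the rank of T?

Row reduce to echelon form.
R2 ← R2 − R1: [0, 6, 3, 6, -3]
R3 ← R3 + (1/2)·R1: [0, 3, 3/2, 3, -3/2]
R4 ← R4 − (1/2)·R1: [0, 5, 5/2, 5, -5/2]
R3 ← R3 − (1/2)·R2: [0, 0, 0, 0, 0]
R4 ← R4 − (5/6)·R2: [0, 0, 0, 0, 0]
R5 ← R5 + (2/3)·R2: [0, 0, 0, 0, 0]
Echelon form has 2 nonzero rows, so rank(T) = 2.

2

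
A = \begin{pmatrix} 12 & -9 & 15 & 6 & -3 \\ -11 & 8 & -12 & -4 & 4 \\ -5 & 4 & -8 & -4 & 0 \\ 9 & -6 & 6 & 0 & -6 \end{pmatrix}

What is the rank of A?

2

Row reduce to echelon form.
R2 ← R2 + (11/12)·R1: [0, -1/4, 7/4, 3/2, 5/4]
R3 ← R3 + (5/12)·R1: [0, 1/4, -7/4, -3/2, -5/4]
R4 ← R4 − (3/4)·R1: [0, 3/4, -21/4, -9/2, -15/4]
R3 ← R3 + R2: [0, 0, 0, 0, 0]
R4 ← R4 + (3)·R2: [0, 0, 0, 0, 0]
Echelon form has 2 nonzero rows, so rank(A) = 2.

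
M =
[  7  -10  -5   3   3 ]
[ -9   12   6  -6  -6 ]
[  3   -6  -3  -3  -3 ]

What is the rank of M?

Row reduce to echelon form.
R2 ← R2 + (9/7)·R1: [0, -6/7, -3/7, -15/7, -15/7]
R3 ← R3 − (3/7)·R1: [0, -12/7, -6/7, -30/7, -30/7]
R3 ← R3 − (2)·R2: [0, 0, 0, 0, 0]
Echelon form has 2 nonzero rows, so rank(M) = 2.

2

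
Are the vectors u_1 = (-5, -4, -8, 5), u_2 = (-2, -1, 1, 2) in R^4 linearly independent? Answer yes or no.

Form the matrix with these vectors as rows and row reduce.
R2 ← R2 − (2/5)·R1: [0, 3/5, 21/5, 0]
2 nonzero rows, so the 2 vectors span a space of dimension 2.
Since 2 = 2, the vectors are linearly independent.

yes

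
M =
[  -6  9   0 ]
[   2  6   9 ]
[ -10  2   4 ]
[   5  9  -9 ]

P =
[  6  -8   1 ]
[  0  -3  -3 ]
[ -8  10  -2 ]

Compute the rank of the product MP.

2

First compute MP:
[[-36,  21, -33],
 [-60,  56, -34],
 [-92, 114, -24],
 [102, -157,  -4]]
Now row reduce the product.
R2 ← R2 − (5/3)·R1: [0, 21, 21]
R3 ← R3 − (23/9)·R1: [0, 181/3, 181/3]
R4 ← R4 + (17/6)·R1: [0, -195/2, -195/2]
R3 ← R3 − (181/63)·R2: [0, 0, 0]
R4 ← R4 + (65/14)·R2: [0, 0, 0]
2 nonzero rows, so rank(MP) = 2.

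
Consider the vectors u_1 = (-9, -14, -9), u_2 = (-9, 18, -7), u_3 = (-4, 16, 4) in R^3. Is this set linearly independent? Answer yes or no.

Form the matrix with these vectors as rows and row reduce.
R2 ← R2 − R1: [0, 32, 2]
R3 ← R3 − (4/9)·R1: [0, 200/9, 8]
R3 ← R3 − (25/36)·R2: [0, 0, 119/18]
3 nonzero rows, so the 3 vectors span a space of dimension 3.
Since 3 = 3, the vectors are linearly independent.

yes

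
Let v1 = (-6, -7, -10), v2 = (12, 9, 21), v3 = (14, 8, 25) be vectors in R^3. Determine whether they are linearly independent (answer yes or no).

no

Form the matrix with these vectors as rows and row reduce.
R2 ← R2 + (2)·R1: [0, -5, 1]
R3 ← R3 + (7/3)·R1: [0, -25/3, 5/3]
R3 ← R3 − (5/3)·R2: [0, 0, 0]
2 nonzero rows, so the 3 vectors span a space of dimension 2.
Since 2 < 3, the vectors are linearly dependent.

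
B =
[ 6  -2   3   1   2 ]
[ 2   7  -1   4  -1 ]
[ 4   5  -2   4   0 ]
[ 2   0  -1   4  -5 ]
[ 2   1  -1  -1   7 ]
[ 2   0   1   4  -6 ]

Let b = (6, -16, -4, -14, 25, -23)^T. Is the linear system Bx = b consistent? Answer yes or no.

yes

Row reduce the augmented matrix [B | b].
R2 ← R2 − (1/3)·R1: [0, 23/3, -2, 11/3, -5/3, -18]
R3 ← R3 − (2/3)·R1: [0, 19/3, -4, 10/3, -4/3, -8]
R4 ← R4 − (1/3)·R1: [0, 2/3, -2, 11/3, -17/3, -16]
R5 ← R5 − (1/3)·R1: [0, 5/3, -2, -4/3, 19/3, 23]
R6 ← R6 − (1/3)·R1: [0, 2/3, 0, 11/3, -20/3, -25]
R3 ← R3 − (19/23)·R2: [0, 0, -54/23, 7/23, 1/23, 158/23]
R4 ← R4 − (2/23)·R2: [0, 0, -42/23, 77/23, -127/23, -332/23]
R5 ← R5 − (5/23)·R2: [0, 0, -36/23, -49/23, 154/23, 619/23]
R6 ← R6 − (2/23)·R2: [0, 0, 4/23, 77/23, -150/23, -539/23]
R4 ← R4 − (7/9)·R3: [0, 0, 0, 28/9, -50/9, -178/9]
R5 ← R5 − (2/3)·R3: [0, 0, 0, -7/3, 20/3, 67/3]
R6 ← R6 + (2/27)·R3: [0, 0, 0, 91/27, -176/27, -619/27]
R5 ← R5 + (3/4)·R4: [0, 0, 0, 0, 5/2, 15/2]
R6 ← R6 − (13/12)·R4: [0, 0, 0, 0, -1/2, -3/2]
R6 ← R6 + (1/5)·R5: [0, 0, 0, 0, 0, 0]
The echelon form has 5 nonzero rows, and every pivot lies in the first 5 columns, so rank(B) = rank([B|b]) = 5.
The system is consistent.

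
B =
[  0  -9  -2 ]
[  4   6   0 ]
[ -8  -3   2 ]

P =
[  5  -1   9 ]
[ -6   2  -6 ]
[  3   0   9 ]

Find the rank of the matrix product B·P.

First compute BP:
[[ 48, -18,  36],
 [-16,   8,   0],
 [-16,   2, -36]]
Now row reduce the product.
R2 ← R2 + (1/3)·R1: [0, 2, 12]
R3 ← R3 + (1/3)·R1: [0, -4, -24]
R3 ← R3 + (2)·R2: [0, 0, 0]
2 nonzero rows, so rank(BP) = 2.

2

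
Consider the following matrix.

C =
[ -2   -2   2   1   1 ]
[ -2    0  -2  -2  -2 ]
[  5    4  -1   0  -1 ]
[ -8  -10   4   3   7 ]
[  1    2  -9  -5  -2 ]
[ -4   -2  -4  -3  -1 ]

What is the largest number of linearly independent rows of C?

3

Row reduce to echelon form.
R2 ← R2 − R1: [0, 2, -4, -3, -3]
R3 ← R3 + (5/2)·R1: [0, -1, 4, 5/2, 3/2]
R4 ← R4 − (4)·R1: [0, -2, -4, -1, 3]
R5 ← R5 + (1/2)·R1: [0, 1, -8, -9/2, -3/2]
R6 ← R6 − (2)·R1: [0, 2, -8, -5, -3]
R3 ← R3 + (1/2)·R2: [0, 0, 2, 1, 0]
R4 ← R4 + R2: [0, 0, -8, -4, 0]
R5 ← R5 − (1/2)·R2: [0, 0, -6, -3, 0]
R6 ← R6 − R2: [0, 0, -4, -2, 0]
R4 ← R4 + (4)·R3: [0, 0, 0, 0, 0]
R5 ← R5 + (3)·R3: [0, 0, 0, 0, 0]
R6 ← R6 + (2)·R3: [0, 0, 0, 0, 0]
Echelon form has 3 nonzero rows, so rank(C) = 3.
The rank gives the maximum number of linearly independent rows: 3.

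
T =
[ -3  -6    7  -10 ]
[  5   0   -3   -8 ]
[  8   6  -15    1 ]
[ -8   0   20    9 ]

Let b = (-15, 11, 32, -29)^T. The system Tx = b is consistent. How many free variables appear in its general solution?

0

Row reduce the augmented matrix [T | b].
R2 ← R2 + (5/3)·R1: [0, -10, 26/3, -74/3, -14]
R3 ← R3 + (8/3)·R1: [0, -10, 11/3, -77/3, -8]
R4 ← R4 − (8/3)·R1: [0, 16, 4/3, 107/3, 11]
R3 ← R3 − R2: [0, 0, -5, -1, 6]
R4 ← R4 + (8/5)·R2: [0, 0, 76/5, -19/5, -57/5]
R4 ← R4 + (76/25)·R3: [0, 0, 0, -171/25, 171/25]
The echelon form has 4 nonzero rows, and every pivot lies in the first 4 columns, so rank(T) = rank([T|b]) = 4.
The system is consistent.
Free variables = (unknowns) − (rank) = 4 − 4 = 0.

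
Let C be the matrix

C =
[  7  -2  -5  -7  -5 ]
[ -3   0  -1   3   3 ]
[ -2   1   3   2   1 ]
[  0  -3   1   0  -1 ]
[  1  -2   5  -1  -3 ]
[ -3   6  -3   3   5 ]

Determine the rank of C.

Row reduce to echelon form.
R2 ← R2 + (3/7)·R1: [0, -6/7, -22/7, 0, 6/7]
R3 ← R3 + (2/7)·R1: [0, 3/7, 11/7, 0, -3/7]
R5 ← R5 − (1/7)·R1: [0, -12/7, 40/7, 0, -16/7]
R6 ← R6 + (3/7)·R1: [0, 36/7, -36/7, 0, 20/7]
R3 ← R3 + (1/2)·R2: [0, 0, 0, 0, 0]
R4 ← R4 − (7/2)·R2: [0, 0, 12, 0, -4]
R5 ← R5 − (2)·R2: [0, 0, 12, 0, -4]
R6 ← R6 + (6)·R2: [0, 0, -24, 0, 8]
Swap R3 ↔ R4
R5 ← R5 − R3: [0, 0, 0, 0, 0]
R6 ← R6 + (2)·R3: [0, 0, 0, 0, 0]
Echelon form has 3 nonzero rows, so rank(C) = 3.

3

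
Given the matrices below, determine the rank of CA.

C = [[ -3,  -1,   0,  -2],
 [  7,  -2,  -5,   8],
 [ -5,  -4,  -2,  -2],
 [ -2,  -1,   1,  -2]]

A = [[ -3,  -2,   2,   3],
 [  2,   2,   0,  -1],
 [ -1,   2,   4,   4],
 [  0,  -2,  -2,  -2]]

3

First compute CA:
[[  7,   8,  -2,  -4],
 [-20, -44, -22, -13],
 [  9,   2, -14, -15],
 [  3,   8,   4,   3]]
Now row reduce the product.
R2 ← R2 + (20/7)·R1: [0, -148/7, -194/7, -171/7]
R3 ← R3 − (9/7)·R1: [0, -58/7, -80/7, -69/7]
R4 ← R4 − (3/7)·R1: [0, 32/7, 34/7, 33/7]
R3 ← R3 − (29/74)·R2: [0, 0, -21/37, -21/74]
R4 ← R4 + (8/37)·R2: [0, 0, -42/37, -21/37]
R4 ← R4 − (2)·R3: [0, 0, 0, 0]
3 nonzero rows, so rank(CA) = 3.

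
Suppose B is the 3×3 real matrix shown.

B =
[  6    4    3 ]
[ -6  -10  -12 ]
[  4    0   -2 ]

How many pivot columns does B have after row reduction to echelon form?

2

Row reduce to echelon form.
R2 ← R2 + R1: [0, -6, -9]
R3 ← R3 − (2/3)·R1: [0, -8/3, -4]
R3 ← R3 − (4/9)·R2: [0, 0, 0]
Echelon form has 2 nonzero rows, so rank(B) = 2.
Each nonzero row contributes one pivot column: 2 pivot columns.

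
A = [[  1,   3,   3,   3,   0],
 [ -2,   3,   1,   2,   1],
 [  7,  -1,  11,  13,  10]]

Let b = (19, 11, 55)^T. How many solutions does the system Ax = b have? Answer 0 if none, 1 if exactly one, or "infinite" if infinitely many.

Row reduce the augmented matrix [A | b].
R2 ← R2 + (2)·R1: [0, 9, 7, 8, 1, 49]
R3 ← R3 − (7)·R1: [0, -22, -10, -8, 10, -78]
R3 ← R3 + (22/9)·R2: [0, 0, 64/9, 104/9, 112/9, 376/9]
The echelon form has 3 nonzero rows, and every pivot lies in the first 5 columns, so rank(A) = rank([A|b]) = 3.
The system is consistent.
rank = 3 < 5 unknowns, so there are infinitely many solutions.

infinite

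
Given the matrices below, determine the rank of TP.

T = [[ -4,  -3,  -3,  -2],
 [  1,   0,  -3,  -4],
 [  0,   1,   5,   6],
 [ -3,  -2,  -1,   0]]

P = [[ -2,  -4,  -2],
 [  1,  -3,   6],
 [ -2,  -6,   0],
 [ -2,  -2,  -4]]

First compute TP:
[[ 15,  47,  -2],
 [ 12,  22,  14],
 [-21, -45, -18],
 [  6,  24,  -6]]
Now row reduce the product.
R2 ← R2 − (4/5)·R1: [0, -78/5, 78/5]
R3 ← R3 + (7/5)·R1: [0, 104/5, -104/5]
R4 ← R4 − (2/5)·R1: [0, 26/5, -26/5]
R3 ← R3 + (4/3)·R2: [0, 0, 0]
R4 ← R4 + (1/3)·R2: [0, 0, 0]
2 nonzero rows, so rank(TP) = 2.

2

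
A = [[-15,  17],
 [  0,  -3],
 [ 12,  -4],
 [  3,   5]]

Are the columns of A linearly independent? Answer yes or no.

yes

Row reduce A to echelon form.
R3 ← R3 + (4/5)·R1: [0, 48/5]
R4 ← R4 + (1/5)·R1: [0, 42/5]
R3 ← R3 + (16/5)·R2: [0, 0]
R4 ← R4 + (14/5)·R2: [0, 0]
2 pivots among 2 columns.
Every column is a pivot column, so the columns are linearly independent.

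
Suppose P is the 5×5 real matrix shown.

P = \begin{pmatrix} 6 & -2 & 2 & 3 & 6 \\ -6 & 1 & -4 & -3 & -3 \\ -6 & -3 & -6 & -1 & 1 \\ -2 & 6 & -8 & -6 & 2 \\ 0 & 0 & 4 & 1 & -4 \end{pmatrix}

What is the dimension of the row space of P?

4

Row reduce to echelon form.
R2 ← R2 + R1: [0, -1, -2, 0, 3]
R3 ← R3 + R1: [0, -5, -4, 2, 7]
R4 ← R4 + (1/3)·R1: [0, 16/3, -22/3, -5, 4]
R3 ← R3 − (5)·R2: [0, 0, 6, 2, -8]
R4 ← R4 + (16/3)·R2: [0, 0, -18, -5, 20]
R4 ← R4 + (3)·R3: [0, 0, 0, 1, -4]
R5 ← R5 − (2/3)·R3: [0, 0, 0, -1/3, 4/3]
R5 ← R5 + (1/3)·R4: [0, 0, 0, 0, 0]
Echelon form has 4 nonzero rows, so rank(P) = 4.
The row space has dimension equal to the rank: 4.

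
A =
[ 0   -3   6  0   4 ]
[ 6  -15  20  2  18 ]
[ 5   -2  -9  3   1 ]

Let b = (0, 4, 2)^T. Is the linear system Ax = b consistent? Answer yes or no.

yes

Row reduce the augmented matrix [A | b].
Swap R1 ↔ R2
R3 ← R3 − (5/6)·R1: [0, 21/2, -77/3, 4/3, -14, -4/3]
R3 ← R3 + (7/2)·R2: [0, 0, -14/3, 4/3, 0, -4/3]
The echelon form has 3 nonzero rows, and every pivot lies in the first 5 columns, so rank(A) = rank([A|b]) = 3.
The system is consistent.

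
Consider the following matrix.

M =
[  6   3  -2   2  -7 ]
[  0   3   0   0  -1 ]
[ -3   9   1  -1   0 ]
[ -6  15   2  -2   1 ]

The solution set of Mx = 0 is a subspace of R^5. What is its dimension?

3

Row reduce to echelon form.
R3 ← R3 + (1/2)·R1: [0, 21/2, 0, 0, -7/2]
R4 ← R4 + R1: [0, 18, 0, 0, -6]
R3 ← R3 − (7/2)·R2: [0, 0, 0, 0, 0]
R4 ← R4 − (6)·R2: [0, 0, 0, 0, 0]
2 nonzero rows, so rank(M) = 2.
M has 5 columns; by rank–nullity, nullity = 5 − 2 = 3.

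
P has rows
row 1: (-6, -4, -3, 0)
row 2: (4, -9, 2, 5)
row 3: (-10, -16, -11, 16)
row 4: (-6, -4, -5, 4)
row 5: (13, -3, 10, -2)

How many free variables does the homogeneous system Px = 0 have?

Row reduce to echelon form.
R2 ← R2 + (2/3)·R1: [0, -35/3, 0, 5]
R3 ← R3 − (5/3)·R1: [0, -28/3, -6, 16]
R4 ← R4 − R1: [0, 0, -2, 4]
R5 ← R5 + (13/6)·R1: [0, -35/3, 7/2, -2]
R3 ← R3 − (4/5)·R2: [0, 0, -6, 12]
R5 ← R5 − R2: [0, 0, 7/2, -7]
R4 ← R4 − (1/3)·R3: [0, 0, 0, 0]
R5 ← R5 + (7/12)·R3: [0, 0, 0, 0]
3 nonzero rows, so rank(P) = 3.
P has 4 columns; by rank–nullity, nullity = 4 − 3 = 1.

1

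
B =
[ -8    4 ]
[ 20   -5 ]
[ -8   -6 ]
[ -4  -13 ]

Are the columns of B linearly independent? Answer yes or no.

yes

Row reduce B to echelon form.
R2 ← R2 + (5/2)·R1: [0, 5]
R3 ← R3 − R1: [0, -10]
R4 ← R4 − (1/2)·R1: [0, -15]
R3 ← R3 + (2)·R2: [0, 0]
R4 ← R4 + (3)·R2: [0, 0]
2 pivots among 2 columns.
Every column is a pivot column, so the columns are linearly independent.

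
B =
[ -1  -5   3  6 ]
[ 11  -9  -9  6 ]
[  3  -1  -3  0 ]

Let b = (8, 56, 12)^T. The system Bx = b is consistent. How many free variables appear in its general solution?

2

Row reduce the augmented matrix [B | b].
R2 ← R2 + (11)·R1: [0, -64, 24, 72, 144]
R3 ← R3 + (3)·R1: [0, -16, 6, 18, 36]
R3 ← R3 − (1/4)·R2: [0, 0, 0, 0, 0]
The echelon form has 2 nonzero rows, and every pivot lies in the first 4 columns, so rank(B) = rank([B|b]) = 2.
The system is consistent.
Free variables = (unknowns) − (rank) = 4 − 2 = 2.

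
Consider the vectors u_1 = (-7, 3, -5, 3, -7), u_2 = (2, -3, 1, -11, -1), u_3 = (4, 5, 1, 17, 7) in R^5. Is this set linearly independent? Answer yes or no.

yes

Form the matrix with these vectors as rows and row reduce.
R2 ← R2 + (2/7)·R1: [0, -15/7, -3/7, -71/7, -3]
R3 ← R3 + (4/7)·R1: [0, 47/7, -13/7, 131/7, 3]
R3 ← R3 + (47/15)·R2: [0, 0, -16/5, -196/15, -32/5]
3 nonzero rows, so the 3 vectors span a space of dimension 3.
Since 3 = 3, the vectors are linearly independent.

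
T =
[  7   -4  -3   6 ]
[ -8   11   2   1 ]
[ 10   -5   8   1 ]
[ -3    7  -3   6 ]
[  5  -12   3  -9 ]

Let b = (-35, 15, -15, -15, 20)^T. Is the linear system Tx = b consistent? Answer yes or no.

Row reduce the augmented matrix [T | b].
R2 ← R2 + (8/7)·R1: [0, 45/7, -10/7, 55/7, -25]
R3 ← R3 − (10/7)·R1: [0, 5/7, 86/7, -53/7, 35]
R4 ← R4 + (3/7)·R1: [0, 37/7, -30/7, 60/7, -30]
R5 ← R5 − (5/7)·R1: [0, -64/7, 36/7, -93/7, 45]
R3 ← R3 − (1/9)·R2: [0, 0, 112/9, -76/9, 340/9]
R4 ← R4 − (37/45)·R2: [0, 0, -28/9, 19/9, -85/9]
R5 ← R5 + (64/45)·R2: [0, 0, 28/9, -19/9, 85/9]
R4 ← R4 + (1/4)·R3: [0, 0, 0, 0, 0]
R5 ← R5 − (1/4)·R3: [0, 0, 0, 0, 0]
The echelon form has 3 nonzero rows, and every pivot lies in the first 4 columns, so rank(T) = rank([T|b]) = 3.
The system is consistent.

yes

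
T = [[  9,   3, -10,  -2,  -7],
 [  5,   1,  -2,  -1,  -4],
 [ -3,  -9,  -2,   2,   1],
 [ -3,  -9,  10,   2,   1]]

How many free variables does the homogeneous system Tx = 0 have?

Row reduce to echelon form.
R2 ← R2 − (5/9)·R1: [0, -2/3, 32/9, 1/9, -1/9]
R3 ← R3 + (1/3)·R1: [0, -8, -16/3, 4/3, -4/3]
R4 ← R4 + (1/3)·R1: [0, -8, 20/3, 4/3, -4/3]
R3 ← R3 − (12)·R2: [0, 0, -48, 0, 0]
R4 ← R4 − (12)·R2: [0, 0, -36, 0, 0]
R4 ← R4 − (3/4)·R3: [0, 0, 0, 0, 0]
3 nonzero rows, so rank(T) = 3.
T has 5 columns; by rank–nullity, nullity = 5 − 3 = 2.

2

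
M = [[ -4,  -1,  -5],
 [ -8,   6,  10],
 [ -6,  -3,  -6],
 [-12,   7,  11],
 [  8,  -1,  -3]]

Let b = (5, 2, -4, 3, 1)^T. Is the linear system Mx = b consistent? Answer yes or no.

no

Row reduce the augmented matrix [M | b].
R2 ← R2 − (2)·R1: [0, 8, 20, -8]
R3 ← R3 − (3/2)·R1: [0, -3/2, 3/2, -23/2]
R4 ← R4 − (3)·R1: [0, 10, 26, -12]
R5 ← R5 + (2)·R1: [0, -3, -13, 11]
R3 ← R3 + (3/16)·R2: [0, 0, 21/4, -13]
R4 ← R4 − (5/4)·R2: [0, 0, 1, -2]
R5 ← R5 + (3/8)·R2: [0, 0, -11/2, 8]
R4 ← R4 − (4/21)·R3: [0, 0, 0, 10/21]
R5 ← R5 + (22/21)·R3: [0, 0, 0, -118/21]
R5 ← R5 + (59/5)·R4: [0, 0, 0, 0]
The echelon form has 4 nonzero rows; the last pivot sits in the augmented column, so rank(M) = 3 but rank([M|b]) = 4.
Since the ranks differ, the system is inconsistent.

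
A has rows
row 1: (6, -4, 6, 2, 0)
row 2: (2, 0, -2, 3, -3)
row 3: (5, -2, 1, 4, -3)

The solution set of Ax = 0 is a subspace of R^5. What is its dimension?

Row reduce to echelon form.
R2 ← R2 − (1/3)·R1: [0, 4/3, -4, 7/3, -3]
R3 ← R3 − (5/6)·R1: [0, 4/3, -4, 7/3, -3]
R3 ← R3 − R2: [0, 0, 0, 0, 0]
2 nonzero rows, so rank(A) = 2.
A has 5 columns; by rank–nullity, nullity = 5 − 2 = 3.

3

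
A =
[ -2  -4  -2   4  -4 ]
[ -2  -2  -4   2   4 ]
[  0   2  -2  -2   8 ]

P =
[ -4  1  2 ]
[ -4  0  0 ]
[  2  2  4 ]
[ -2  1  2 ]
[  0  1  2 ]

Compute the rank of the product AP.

First compute AP:
[[ 12,  -6, -12],
 [  4,  -4,  -8],
 [ -8,   2,   4]]
Now row reduce the product.
R2 ← R2 − (1/3)·R1: [0, -2, -4]
R3 ← R3 + (2/3)·R1: [0, -2, -4]
R3 ← R3 − R2: [0, 0, 0]
2 nonzero rows, so rank(AP) = 2.

2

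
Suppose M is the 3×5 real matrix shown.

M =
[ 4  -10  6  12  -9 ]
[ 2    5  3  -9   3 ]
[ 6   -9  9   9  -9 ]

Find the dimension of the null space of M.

3

Row reduce to echelon form.
R2 ← R2 − (1/2)·R1: [0, 10, 0, -15, 15/2]
R3 ← R3 − (3/2)·R1: [0, 6, 0, -9, 9/2]
R3 ← R3 − (3/5)·R2: [0, 0, 0, 0, 0]
2 nonzero rows, so rank(M) = 2.
M has 5 columns; by rank–nullity, nullity = 5 − 2 = 3.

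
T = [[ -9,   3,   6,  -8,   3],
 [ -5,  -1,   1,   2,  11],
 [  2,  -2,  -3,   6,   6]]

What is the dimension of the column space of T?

Row reduce to echelon form.
R2 ← R2 − (5/9)·R1: [0, -8/3, -7/3, 58/9, 28/3]
R3 ← R3 + (2/9)·R1: [0, -4/3, -5/3, 38/9, 20/3]
R3 ← R3 − (1/2)·R2: [0, 0, -1/2, 1, 2]
Echelon form has 3 nonzero rows, so rank(T) = 3.
The column space has dimension equal to the rank: 3.

3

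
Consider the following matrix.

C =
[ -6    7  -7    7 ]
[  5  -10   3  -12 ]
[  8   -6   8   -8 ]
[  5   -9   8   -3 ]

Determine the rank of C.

Row reduce to echelon form.
R2 ← R2 + (5/6)·R1: [0, -25/6, -17/6, -37/6]
R3 ← R3 + (4/3)·R1: [0, 10/3, -4/3, 4/3]
R4 ← R4 + (5/6)·R1: [0, -19/6, 13/6, 17/6]
R3 ← R3 + (4/5)·R2: [0, 0, -18/5, -18/5]
R4 ← R4 − (19/25)·R2: [0, 0, 108/25, 188/25]
R4 ← R4 + (6/5)·R3: [0, 0, 0, 16/5]
Echelon form has 4 nonzero rows, so rank(C) = 4.

4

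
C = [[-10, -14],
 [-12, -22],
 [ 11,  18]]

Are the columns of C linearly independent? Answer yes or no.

Row reduce C to echelon form.
R2 ← R2 − (6/5)·R1: [0, -26/5]
R3 ← R3 + (11/10)·R1: [0, 13/5]
R3 ← R3 + (1/2)·R2: [0, 0]
2 pivots among 2 columns.
Every column is a pivot column, so the columns are linearly independent.

yes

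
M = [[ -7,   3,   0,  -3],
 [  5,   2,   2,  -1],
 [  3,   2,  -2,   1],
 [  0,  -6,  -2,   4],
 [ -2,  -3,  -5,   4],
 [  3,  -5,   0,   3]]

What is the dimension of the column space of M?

Row reduce to echelon form.
R2 ← R2 + (5/7)·R1: [0, 29/7, 2, -22/7]
R3 ← R3 + (3/7)·R1: [0, 23/7, -2, -2/7]
R5 ← R5 − (2/7)·R1: [0, -27/7, -5, 34/7]
R6 ← R6 + (3/7)·R1: [0, -26/7, 0, 12/7]
R3 ← R3 − (23/29)·R2: [0, 0, -104/29, 64/29]
R4 ← R4 + (42/29)·R2: [0, 0, 26/29, -16/29]
R5 ← R5 + (27/29)·R2: [0, 0, -91/29, 56/29]
R6 ← R6 + (26/29)·R2: [0, 0, 52/29, -32/29]
R4 ← R4 + (1/4)·R3: [0, 0, 0, 0]
R5 ← R5 − (7/8)·R3: [0, 0, 0, 0]
R6 ← R6 + (1/2)·R3: [0, 0, 0, 0]
Echelon form has 3 nonzero rows, so rank(M) = 3.
The column space has dimension equal to the rank: 3.

3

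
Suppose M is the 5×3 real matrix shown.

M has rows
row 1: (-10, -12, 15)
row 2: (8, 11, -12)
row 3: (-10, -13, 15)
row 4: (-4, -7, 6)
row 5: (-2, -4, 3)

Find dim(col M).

2

Row reduce to echelon form.
R2 ← R2 + (4/5)·R1: [0, 7/5, 0]
R3 ← R3 − R1: [0, -1, 0]
R4 ← R4 − (2/5)·R1: [0, -11/5, 0]
R5 ← R5 − (1/5)·R1: [0, -8/5, 0]
R3 ← R3 + (5/7)·R2: [0, 0, 0]
R4 ← R4 + (11/7)·R2: [0, 0, 0]
R5 ← R5 + (8/7)·R2: [0, 0, 0]
Echelon form has 2 nonzero rows, so rank(M) = 2.
The column space has dimension equal to the rank: 2.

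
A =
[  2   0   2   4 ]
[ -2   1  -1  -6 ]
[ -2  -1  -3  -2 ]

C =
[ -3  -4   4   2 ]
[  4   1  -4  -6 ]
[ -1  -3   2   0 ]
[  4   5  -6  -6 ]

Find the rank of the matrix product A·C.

2

First compute AC:
[[  8,   6, -12, -20],
 [-13, -18,  22,  26],
 [ -3,   6,   2,  14]]
Now row reduce the product.
R2 ← R2 + (13/8)·R1: [0, -33/4, 5/2, -13/2]
R3 ← R3 + (3/8)·R1: [0, 33/4, -5/2, 13/2]
R3 ← R3 + R2: [0, 0, 0, 0]
2 nonzero rows, so rank(AC) = 2.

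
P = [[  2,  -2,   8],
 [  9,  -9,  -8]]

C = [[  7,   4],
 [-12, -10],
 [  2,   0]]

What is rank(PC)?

2

First compute PC:
[[ 54,  28],
 [155, 126]]
Now row reduce the product.
R2 ← R2 − (155/54)·R1: [0, 1232/27]
2 nonzero rows, so rank(PC) = 2.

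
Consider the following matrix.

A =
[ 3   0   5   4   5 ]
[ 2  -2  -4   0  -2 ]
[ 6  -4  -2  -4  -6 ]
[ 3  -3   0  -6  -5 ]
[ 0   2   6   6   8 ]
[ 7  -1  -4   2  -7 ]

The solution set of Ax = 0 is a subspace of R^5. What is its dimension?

1

Row reduce to echelon form.
R2 ← R2 − (2/3)·R1: [0, -2, -22/3, -8/3, -16/3]
R3 ← R3 − (2)·R1: [0, -4, -12, -12, -16]
R4 ← R4 − R1: [0, -3, -5, -10, -10]
R6 ← R6 − (7/3)·R1: [0, -1, -47/3, -22/3, -56/3]
R3 ← R3 − (2)·R2: [0, 0, 8/3, -20/3, -16/3]
R4 ← R4 − (3/2)·R2: [0, 0, 6, -6, -2]
R5 ← R5 + R2: [0, 0, -4/3, 10/3, 8/3]
R6 ← R6 − (1/2)·R2: [0, 0, -12, -6, -16]
R4 ← R4 − (9/4)·R3: [0, 0, 0, 9, 10]
R5 ← R5 + (1/2)·R3: [0, 0, 0, 0, 0]
R6 ← R6 + (9/2)·R3: [0, 0, 0, -36, -40]
R6 ← R6 + (4)·R4: [0, 0, 0, 0, 0]
4 nonzero rows, so rank(A) = 4.
A has 5 columns; by rank–nullity, nullity = 5 − 4 = 1.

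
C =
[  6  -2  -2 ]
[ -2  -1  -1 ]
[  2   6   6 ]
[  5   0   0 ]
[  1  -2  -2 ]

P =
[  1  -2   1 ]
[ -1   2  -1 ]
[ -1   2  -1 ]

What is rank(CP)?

First compute CP:
[[ 10, -20,  10],
 [  0,   0,   0],
 [-10,  20, -10],
 [  5, -10,   5],
 [  5, -10,   5]]
Now row reduce the product.
R3 ← R3 + R1: [0, 0, 0]
R4 ← R4 − (1/2)·R1: [0, 0, 0]
R5 ← R5 − (1/2)·R1: [0, 0, 0]
1 nonzero row, so rank(CP) = 1.

1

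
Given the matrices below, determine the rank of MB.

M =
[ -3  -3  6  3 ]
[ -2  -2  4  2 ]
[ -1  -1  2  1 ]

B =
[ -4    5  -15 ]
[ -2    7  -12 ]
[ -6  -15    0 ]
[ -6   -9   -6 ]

First compute MB:
[[-36, -153,  63],
 [-24, -102,  42],
 [-12, -51,  21]]
Now row reduce the product.
R2 ← R2 − (2/3)·R1: [0, 0, 0]
R3 ← R3 − (1/3)·R1: [0, 0, 0]
1 nonzero row, so rank(MB) = 1.

1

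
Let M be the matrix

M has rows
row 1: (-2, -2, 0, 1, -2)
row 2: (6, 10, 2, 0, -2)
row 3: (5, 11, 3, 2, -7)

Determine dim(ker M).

Row reduce to echelon form.
R2 ← R2 + (3)·R1: [0, 4, 2, 3, -8]
R3 ← R3 + (5/2)·R1: [0, 6, 3, 9/2, -12]
R3 ← R3 − (3/2)·R2: [0, 0, 0, 0, 0]
2 nonzero rows, so rank(M) = 2.
M has 5 columns; by rank–nullity, nullity = 5 − 2 = 3.

3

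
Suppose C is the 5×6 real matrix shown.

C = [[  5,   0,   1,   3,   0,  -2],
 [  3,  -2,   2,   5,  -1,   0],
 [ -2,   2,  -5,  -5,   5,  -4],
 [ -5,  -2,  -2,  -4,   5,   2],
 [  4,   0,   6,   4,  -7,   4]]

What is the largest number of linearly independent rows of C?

4

Row reduce to echelon form.
R2 ← R2 − (3/5)·R1: [0, -2, 7/5, 16/5, -1, 6/5]
R3 ← R3 + (2/5)·R1: [0, 2, -23/5, -19/5, 5, -24/5]
R4 ← R4 + R1: [0, -2, -1, -1, 5, 0]
R5 ← R5 − (4/5)·R1: [0, 0, 26/5, 8/5, -7, 28/5]
R3 ← R3 + R2: [0, 0, -16/5, -3/5, 4, -18/5]
R4 ← R4 − R2: [0, 0, -12/5, -21/5, 6, -6/5]
R4 ← R4 − (3/4)·R3: [0, 0, 0, -15/4, 3, 3/2]
R5 ← R5 + (13/8)·R3: [0, 0, 0, 5/8, -1/2, -1/4]
R5 ← R5 + (1/6)·R4: [0, 0, 0, 0, 0, 0]
Echelon form has 4 nonzero rows, so rank(C) = 4.
The rank gives the maximum number of linearly independent rows: 4.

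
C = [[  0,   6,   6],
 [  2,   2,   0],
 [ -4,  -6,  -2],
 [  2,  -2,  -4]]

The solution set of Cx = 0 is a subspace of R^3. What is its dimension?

1

Row reduce to echelon form.
Swap R1 ↔ R2
R3 ← R3 + (2)·R1: [0, -2, -2]
R4 ← R4 − R1: [0, -4, -4]
R3 ← R3 + (1/3)·R2: [0, 0, 0]
R4 ← R4 + (2/3)·R2: [0, 0, 0]
2 nonzero rows, so rank(C) = 2.
C has 3 columns; by rank–nullity, nullity = 3 − 2 = 1.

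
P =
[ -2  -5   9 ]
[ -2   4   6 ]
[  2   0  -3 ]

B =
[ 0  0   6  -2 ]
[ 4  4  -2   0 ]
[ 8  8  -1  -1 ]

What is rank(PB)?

2

First compute PB:
[[ 52,  52, -11,  -5],
 [ 64,  64, -26,  -2],
 [-24, -24,  15,  -1]]
Now row reduce the product.
R2 ← R2 − (16/13)·R1: [0, 0, -162/13, 54/13]
R3 ← R3 + (6/13)·R1: [0, 0, 129/13, -43/13]
R3 ← R3 + (43/54)·R2: [0, 0, 0, 0]
2 nonzero rows, so rank(PB) = 2.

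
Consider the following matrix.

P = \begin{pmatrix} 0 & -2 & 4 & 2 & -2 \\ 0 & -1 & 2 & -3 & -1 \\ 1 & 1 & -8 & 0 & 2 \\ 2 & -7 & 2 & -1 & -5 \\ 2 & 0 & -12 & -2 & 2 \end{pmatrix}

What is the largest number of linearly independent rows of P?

3

Row reduce to echelon form.
Swap R1 ↔ R3
R4 ← R4 − (2)·R1: [0, -9, 18, -1, -9]
R5 ← R5 − (2)·R1: [0, -2, 4, -2, -2]
R3 ← R3 − (2)·R2: [0, 0, 0, 8, 0]
R4 ← R4 − (9)·R2: [0, 0, 0, 26, 0]
R5 ← R5 − (2)·R2: [0, 0, 0, 4, 0]
R4 ← R4 − (13/4)·R3: [0, 0, 0, 0, 0]
R5 ← R5 − (1/2)·R3: [0, 0, 0, 0, 0]
Echelon form has 3 nonzero rows, so rank(P) = 3.
The rank gives the maximum number of linearly independent rows: 3.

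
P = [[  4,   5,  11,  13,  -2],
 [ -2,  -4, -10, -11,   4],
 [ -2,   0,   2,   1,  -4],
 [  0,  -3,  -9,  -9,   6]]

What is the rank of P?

2

Row reduce to echelon form.
R2 ← R2 + (1/2)·R1: [0, -3/2, -9/2, -9/2, 3]
R3 ← R3 + (1/2)·R1: [0, 5/2, 15/2, 15/2, -5]
R3 ← R3 + (5/3)·R2: [0, 0, 0, 0, 0]
R4 ← R4 − (2)·R2: [0, 0, 0, 0, 0]
Echelon form has 2 nonzero rows, so rank(P) = 2.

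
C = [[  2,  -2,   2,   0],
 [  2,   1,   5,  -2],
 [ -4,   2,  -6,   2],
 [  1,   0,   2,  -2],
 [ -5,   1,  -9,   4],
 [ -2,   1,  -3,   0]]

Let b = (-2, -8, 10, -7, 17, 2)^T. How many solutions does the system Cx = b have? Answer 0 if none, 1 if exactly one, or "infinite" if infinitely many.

infinite

Row reduce the augmented matrix [C | b].
R2 ← R2 − R1: [0, 3, 3, -2, -6]
R3 ← R3 + (2)·R1: [0, -2, -2, 2, 6]
R4 ← R4 − (1/2)·R1: [0, 1, 1, -2, -6]
R5 ← R5 + (5/2)·R1: [0, -4, -4, 4, 12]
R6 ← R6 + R1: [0, -1, -1, 0, 0]
R3 ← R3 + (2/3)·R2: [0, 0, 0, 2/3, 2]
R4 ← R4 − (1/3)·R2: [0, 0, 0, -4/3, -4]
R5 ← R5 + (4/3)·R2: [0, 0, 0, 4/3, 4]
R6 ← R6 + (1/3)·R2: [0, 0, 0, -2/3, -2]
R4 ← R4 + (2)·R3: [0, 0, 0, 0, 0]
R5 ← R5 − (2)·R3: [0, 0, 0, 0, 0]
R6 ← R6 + R3: [0, 0, 0, 0, 0]
The echelon form has 3 nonzero rows, and every pivot lies in the first 4 columns, so rank(C) = rank([C|b]) = 3.
The system is consistent.
rank = 3 < 4 unknowns, so there are infinitely many solutions.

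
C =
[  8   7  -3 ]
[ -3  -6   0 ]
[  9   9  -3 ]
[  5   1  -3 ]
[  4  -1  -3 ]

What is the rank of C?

Row reduce to echelon form.
R2 ← R2 + (3/8)·R1: [0, -27/8, -9/8]
R3 ← R3 − (9/8)·R1: [0, 9/8, 3/8]
R4 ← R4 − (5/8)·R1: [0, -27/8, -9/8]
R5 ← R5 − (1/2)·R1: [0, -9/2, -3/2]
R3 ← R3 + (1/3)·R2: [0, 0, 0]
R4 ← R4 − R2: [0, 0, 0]
R5 ← R5 − (4/3)·R2: [0, 0, 0]
Echelon form has 2 nonzero rows, so rank(C) = 2.

2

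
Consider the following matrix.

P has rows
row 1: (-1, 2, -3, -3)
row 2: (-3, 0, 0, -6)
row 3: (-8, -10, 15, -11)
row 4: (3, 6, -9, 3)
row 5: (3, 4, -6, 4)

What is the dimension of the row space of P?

Row reduce to echelon form.
R2 ← R2 − (3)·R1: [0, -6, 9, 3]
R3 ← R3 − (8)·R1: [0, -26, 39, 13]
R4 ← R4 + (3)·R1: [0, 12, -18, -6]
R5 ← R5 + (3)·R1: [0, 10, -15, -5]
R3 ← R3 − (13/3)·R2: [0, 0, 0, 0]
R4 ← R4 + (2)·R2: [0, 0, 0, 0]
R5 ← R5 + (5/3)·R2: [0, 0, 0, 0]
Echelon form has 2 nonzero rows, so rank(P) = 2.
The row space has dimension equal to the rank: 2.

2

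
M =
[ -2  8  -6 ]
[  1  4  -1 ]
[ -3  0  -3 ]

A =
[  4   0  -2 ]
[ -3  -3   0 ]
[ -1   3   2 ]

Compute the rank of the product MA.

First compute MA:
[[-26, -42,  -8],
 [ -7, -15,  -4],
 [ -9,  -9,   0]]
Now row reduce the product.
R2 ← R2 − (7/26)·R1: [0, -48/13, -24/13]
R3 ← R3 − (9/26)·R1: [0, 72/13, 36/13]
R3 ← R3 + (3/2)·R2: [0, 0, 0]
2 nonzero rows, so rank(MA) = 2.

2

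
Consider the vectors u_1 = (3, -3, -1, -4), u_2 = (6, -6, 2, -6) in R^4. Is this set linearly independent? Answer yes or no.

Form the matrix with these vectors as rows and row reduce.
R2 ← R2 − (2)·R1: [0, 0, 4, 2]
2 nonzero rows, so the 2 vectors span a space of dimension 2.
Since 2 = 2, the vectors are linearly independent.

yes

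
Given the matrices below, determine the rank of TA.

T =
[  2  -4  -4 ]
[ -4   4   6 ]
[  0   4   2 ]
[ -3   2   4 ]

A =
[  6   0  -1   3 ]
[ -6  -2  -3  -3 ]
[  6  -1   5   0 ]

First compute TA:
[[ 12,  12, -10,  18],
 [-12, -14,  22, -24],
 [-12, -10,  -2, -12],
 [ -6,  -8,  17, -15]]
Now row reduce the product.
R2 ← R2 + R1: [0, -2, 12, -6]
R3 ← R3 + R1: [0, 2, -12, 6]
R4 ← R4 + (1/2)·R1: [0, -2, 12, -6]
R3 ← R3 + R2: [0, 0, 0, 0]
R4 ← R4 − R2: [0, 0, 0, 0]
2 nonzero rows, so rank(TA) = 2.

2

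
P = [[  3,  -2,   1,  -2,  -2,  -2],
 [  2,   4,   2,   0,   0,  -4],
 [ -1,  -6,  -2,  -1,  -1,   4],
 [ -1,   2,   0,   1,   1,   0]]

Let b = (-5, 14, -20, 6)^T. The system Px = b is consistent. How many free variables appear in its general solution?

Row reduce the augmented matrix [P | b].
R2 ← R2 − (2/3)·R1: [0, 16/3, 4/3, 4/3, 4/3, -8/3, 52/3]
R3 ← R3 + (1/3)·R1: [0, -20/3, -5/3, -5/3, -5/3, 10/3, -65/3]
R4 ← R4 + (1/3)·R1: [0, 4/3, 1/3, 1/3, 1/3, -2/3, 13/3]
R3 ← R3 + (5/4)·R2: [0, 0, 0, 0, 0, 0, 0]
R4 ← R4 − (1/4)·R2: [0, 0, 0, 0, 0, 0, 0]
The echelon form has 2 nonzero rows, and every pivot lies in the first 6 columns, so rank(P) = rank([P|b]) = 2.
The system is consistent.
Free variables = (unknowns) − (rank) = 6 − 2 = 4.

4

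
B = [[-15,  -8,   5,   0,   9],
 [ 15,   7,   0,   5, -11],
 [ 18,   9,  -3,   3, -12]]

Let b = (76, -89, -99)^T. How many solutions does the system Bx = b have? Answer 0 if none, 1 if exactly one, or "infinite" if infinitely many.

infinite

Row reduce the augmented matrix [B | b].
R2 ← R2 + R1: [0, -1, 5, 5, -2, -13]
R3 ← R3 + (6/5)·R1: [0, -3/5, 3, 3, -6/5, -39/5]
R3 ← R3 − (3/5)·R2: [0, 0, 0, 0, 0, 0]
The echelon form has 2 nonzero rows, and every pivot lies in the first 5 columns, so rank(B) = rank([B|b]) = 2.
The system is consistent.
rank = 2 < 5 unknowns, so there are infinitely many solutions.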